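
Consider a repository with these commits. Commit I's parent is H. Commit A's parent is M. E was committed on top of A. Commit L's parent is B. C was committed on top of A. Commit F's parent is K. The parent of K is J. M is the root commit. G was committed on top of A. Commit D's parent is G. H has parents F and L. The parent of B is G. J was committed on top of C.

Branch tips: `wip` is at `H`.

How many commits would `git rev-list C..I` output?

Reachable from I: {A, B, C, F, G, H, I, J, K, L, M}.
Reachable from C: {A, C, M}.
In I's history but not C's: {B, F, G, H, I, J, K, L} — 8 commits.

8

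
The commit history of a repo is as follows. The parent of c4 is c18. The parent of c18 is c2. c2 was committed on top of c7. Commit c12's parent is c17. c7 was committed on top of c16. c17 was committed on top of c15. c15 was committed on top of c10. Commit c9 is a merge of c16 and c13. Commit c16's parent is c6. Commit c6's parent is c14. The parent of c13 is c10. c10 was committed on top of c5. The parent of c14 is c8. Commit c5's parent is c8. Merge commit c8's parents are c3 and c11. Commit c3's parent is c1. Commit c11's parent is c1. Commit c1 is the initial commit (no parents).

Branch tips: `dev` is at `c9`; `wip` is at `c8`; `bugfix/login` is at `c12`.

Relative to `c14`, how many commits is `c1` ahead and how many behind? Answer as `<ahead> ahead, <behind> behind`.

0 ahead, 4 behind

Reachable from c1: {c1}.
Reachable from c14: {c1, c11, c14, c3, c8}.
Only in c1's history (ahead): {} — 0.
Only in c14's history (behind): {c11, c14, c3, c8} — 4.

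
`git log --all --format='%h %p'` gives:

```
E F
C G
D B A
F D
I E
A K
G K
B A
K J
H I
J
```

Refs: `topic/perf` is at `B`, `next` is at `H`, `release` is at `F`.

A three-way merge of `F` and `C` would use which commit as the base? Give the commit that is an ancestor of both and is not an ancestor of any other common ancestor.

K

Ancestors of F: {A, B, D, F, J, K}.
Ancestors of C: {C, G, J, K}.
Common ancestors: {J, K}.
Among these, K is not an ancestor of any other common ancestor — it is the merge base.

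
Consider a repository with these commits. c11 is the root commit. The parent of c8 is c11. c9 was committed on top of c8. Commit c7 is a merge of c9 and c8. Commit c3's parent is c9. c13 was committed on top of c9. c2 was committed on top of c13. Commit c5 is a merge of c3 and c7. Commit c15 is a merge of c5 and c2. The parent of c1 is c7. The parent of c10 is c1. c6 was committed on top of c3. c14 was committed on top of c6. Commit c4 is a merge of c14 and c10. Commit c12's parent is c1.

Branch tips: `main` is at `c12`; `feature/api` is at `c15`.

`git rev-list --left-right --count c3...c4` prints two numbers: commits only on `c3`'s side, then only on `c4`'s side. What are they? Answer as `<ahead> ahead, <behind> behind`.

Reachable from c3: {c11, c3, c8, c9}.
Reachable from c4: {c1, c10, c11, c14, c3, c4, c6, c7, c8, c9}.
Only in c3's history (ahead): {} — 0.
Only in c4's history (behind): {c1, c10, c14, c4, c6, c7} — 6.

0 ahead, 6 behind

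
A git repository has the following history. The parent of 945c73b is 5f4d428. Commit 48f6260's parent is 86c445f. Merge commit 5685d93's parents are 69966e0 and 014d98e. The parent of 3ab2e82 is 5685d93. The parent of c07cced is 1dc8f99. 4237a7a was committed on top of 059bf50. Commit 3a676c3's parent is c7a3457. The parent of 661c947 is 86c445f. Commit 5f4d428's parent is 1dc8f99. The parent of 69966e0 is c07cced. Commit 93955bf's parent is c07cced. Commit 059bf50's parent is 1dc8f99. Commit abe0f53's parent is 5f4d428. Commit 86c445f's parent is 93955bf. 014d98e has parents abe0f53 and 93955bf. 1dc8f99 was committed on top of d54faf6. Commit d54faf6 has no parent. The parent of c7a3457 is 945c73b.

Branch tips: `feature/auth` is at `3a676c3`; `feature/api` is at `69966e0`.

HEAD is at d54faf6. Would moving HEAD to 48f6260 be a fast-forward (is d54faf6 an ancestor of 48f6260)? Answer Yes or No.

Yes

A fast-forward from d54faf6 to 48f6260 is possible iff d54faf6 is an ancestor of 48f6260.
Ancestors of 48f6260: {1dc8f99, 48f6260, 86c445f, 93955bf, c07cced, d54faf6}.
d54faf6 is among them, so fast-forward is possible.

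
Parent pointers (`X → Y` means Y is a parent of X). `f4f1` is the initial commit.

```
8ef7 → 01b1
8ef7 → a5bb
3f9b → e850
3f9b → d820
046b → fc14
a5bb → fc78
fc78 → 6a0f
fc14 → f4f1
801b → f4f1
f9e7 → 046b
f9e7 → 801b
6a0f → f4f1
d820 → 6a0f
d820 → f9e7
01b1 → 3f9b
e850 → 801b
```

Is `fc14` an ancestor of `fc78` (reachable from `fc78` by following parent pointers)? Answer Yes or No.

Ancestors of fc78: {6a0f, f4f1, fc78}.
fc14 is not in that set, so it is not an ancestor of fc78.

No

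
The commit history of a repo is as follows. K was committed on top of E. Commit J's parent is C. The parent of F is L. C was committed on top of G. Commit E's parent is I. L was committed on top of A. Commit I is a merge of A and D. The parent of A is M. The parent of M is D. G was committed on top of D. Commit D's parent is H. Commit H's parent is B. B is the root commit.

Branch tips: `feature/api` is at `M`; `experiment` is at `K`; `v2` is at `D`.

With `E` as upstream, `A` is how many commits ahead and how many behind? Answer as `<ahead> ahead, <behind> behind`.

0 ahead, 2 behind

Reachable from A: {A, B, D, H, M}.
Reachable from E: {A, B, D, E, H, I, M}.
Only in A's history (ahead): {} — 0.
Only in E's history (behind): {E, I} — 2.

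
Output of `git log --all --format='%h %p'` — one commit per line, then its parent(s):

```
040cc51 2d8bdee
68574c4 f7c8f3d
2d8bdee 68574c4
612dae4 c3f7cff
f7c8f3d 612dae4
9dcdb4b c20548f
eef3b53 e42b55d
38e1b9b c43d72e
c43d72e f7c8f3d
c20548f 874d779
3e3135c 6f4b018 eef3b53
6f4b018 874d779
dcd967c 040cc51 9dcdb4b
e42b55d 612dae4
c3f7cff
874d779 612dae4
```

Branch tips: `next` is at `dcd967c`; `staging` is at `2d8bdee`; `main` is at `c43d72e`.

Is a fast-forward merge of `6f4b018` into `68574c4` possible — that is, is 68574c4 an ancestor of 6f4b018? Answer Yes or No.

A fast-forward from 68574c4 to 6f4b018 is possible iff 68574c4 is an ancestor of 6f4b018.
Ancestors of 6f4b018: {612dae4, 6f4b018, 874d779, c3f7cff}.
68574c4 is not among them, so fast-forward is not possible.

No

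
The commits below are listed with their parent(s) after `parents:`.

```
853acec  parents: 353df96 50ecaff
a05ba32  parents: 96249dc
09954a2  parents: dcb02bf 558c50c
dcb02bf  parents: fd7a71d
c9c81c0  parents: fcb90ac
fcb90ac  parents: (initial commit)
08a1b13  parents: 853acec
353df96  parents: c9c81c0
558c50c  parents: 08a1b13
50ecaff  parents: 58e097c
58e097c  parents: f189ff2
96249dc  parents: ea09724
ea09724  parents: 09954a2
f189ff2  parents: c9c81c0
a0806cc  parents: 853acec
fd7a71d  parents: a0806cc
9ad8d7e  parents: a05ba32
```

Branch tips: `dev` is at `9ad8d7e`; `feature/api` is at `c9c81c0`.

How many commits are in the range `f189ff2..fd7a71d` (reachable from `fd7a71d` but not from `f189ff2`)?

Reachable from fd7a71d: {353df96, 50ecaff, 58e097c, 853acec, a0806cc, c9c81c0, f189ff2, fcb90ac, fd7a71d}.
Reachable from f189ff2: {c9c81c0, f189ff2, fcb90ac}.
In fd7a71d's history but not f189ff2's: {353df96, 50ecaff, 58e097c, 853acec, a0806cc, fd7a71d} — 6 commits.

6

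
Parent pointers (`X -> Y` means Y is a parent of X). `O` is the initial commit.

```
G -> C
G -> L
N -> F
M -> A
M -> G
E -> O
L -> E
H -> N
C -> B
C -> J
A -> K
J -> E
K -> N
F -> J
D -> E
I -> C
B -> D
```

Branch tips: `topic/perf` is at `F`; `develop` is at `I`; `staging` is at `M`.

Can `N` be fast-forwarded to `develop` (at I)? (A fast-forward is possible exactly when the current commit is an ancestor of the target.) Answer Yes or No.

A fast-forward from N to I is possible iff N is an ancestor of I.
Ancestors of I: {B, C, D, E, I, J, O}.
N is not among them, so fast-forward is not possible.

No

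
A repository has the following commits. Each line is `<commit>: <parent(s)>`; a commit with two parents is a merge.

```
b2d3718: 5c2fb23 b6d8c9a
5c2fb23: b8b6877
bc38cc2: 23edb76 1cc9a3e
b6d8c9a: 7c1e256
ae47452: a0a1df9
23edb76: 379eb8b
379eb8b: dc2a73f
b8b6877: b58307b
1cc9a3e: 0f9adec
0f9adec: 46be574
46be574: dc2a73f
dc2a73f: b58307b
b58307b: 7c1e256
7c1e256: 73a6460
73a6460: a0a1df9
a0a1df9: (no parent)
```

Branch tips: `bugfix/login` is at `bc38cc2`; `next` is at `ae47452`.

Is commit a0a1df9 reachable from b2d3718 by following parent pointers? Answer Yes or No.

Yes

Ancestors of b2d3718 (commits reachable by following parents): {5c2fb23, 73a6460, 7c1e256, a0a1df9, b2d3718, b58307b, b6d8c9a, b8b6877}.
a0a1df9 is in that set, so it is an ancestor of b2d3718.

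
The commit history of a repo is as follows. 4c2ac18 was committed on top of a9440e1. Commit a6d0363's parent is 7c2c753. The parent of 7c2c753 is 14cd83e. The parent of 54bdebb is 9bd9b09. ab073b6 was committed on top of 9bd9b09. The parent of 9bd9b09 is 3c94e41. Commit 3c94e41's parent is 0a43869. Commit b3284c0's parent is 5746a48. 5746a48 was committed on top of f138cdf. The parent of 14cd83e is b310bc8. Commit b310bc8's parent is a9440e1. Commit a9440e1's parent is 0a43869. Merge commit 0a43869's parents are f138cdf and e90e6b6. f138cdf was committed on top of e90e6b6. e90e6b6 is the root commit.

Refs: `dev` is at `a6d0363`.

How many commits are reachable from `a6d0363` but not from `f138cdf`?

Reachable from a6d0363: {0a43869, 14cd83e, 7c2c753, a6d0363, a9440e1, b310bc8, e90e6b6, f138cdf}.
Reachable from f138cdf: {e90e6b6, f138cdf}.
In a6d0363's history but not f138cdf's: {0a43869, 14cd83e, 7c2c753, a6d0363, a9440e1, b310bc8} — 6 commits.

6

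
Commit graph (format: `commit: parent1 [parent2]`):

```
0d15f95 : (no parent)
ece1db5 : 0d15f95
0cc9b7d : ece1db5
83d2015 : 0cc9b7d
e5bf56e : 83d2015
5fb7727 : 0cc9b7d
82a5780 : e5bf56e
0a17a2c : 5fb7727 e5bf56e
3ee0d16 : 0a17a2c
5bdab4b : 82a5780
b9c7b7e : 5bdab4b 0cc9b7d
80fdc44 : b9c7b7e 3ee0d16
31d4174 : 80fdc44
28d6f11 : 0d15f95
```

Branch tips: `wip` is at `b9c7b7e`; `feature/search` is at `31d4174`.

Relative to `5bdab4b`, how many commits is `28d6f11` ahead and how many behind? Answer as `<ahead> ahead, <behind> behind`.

1 ahead, 6 behind

Reachable from 28d6f11: {0d15f95, 28d6f11}.
Reachable from 5bdab4b: {0cc9b7d, 0d15f95, 5bdab4b, 82a5780, 83d2015, e5bf56e, ece1db5}.
Only in 28d6f11's history (ahead): {28d6f11} — 1.
Only in 5bdab4b's history (behind): {0cc9b7d, 5bdab4b, 82a5780, 83d2015, e5bf56e, ece1db5} — 6.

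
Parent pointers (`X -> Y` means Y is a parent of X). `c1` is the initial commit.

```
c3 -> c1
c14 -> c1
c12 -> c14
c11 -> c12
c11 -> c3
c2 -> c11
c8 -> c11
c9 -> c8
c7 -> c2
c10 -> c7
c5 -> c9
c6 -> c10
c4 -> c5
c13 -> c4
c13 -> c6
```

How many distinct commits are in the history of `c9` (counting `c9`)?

7

Walking parent pointers from c9: reachable set = {c1, c11, c12, c14, c3, c8, c9}.
That is 7 commits.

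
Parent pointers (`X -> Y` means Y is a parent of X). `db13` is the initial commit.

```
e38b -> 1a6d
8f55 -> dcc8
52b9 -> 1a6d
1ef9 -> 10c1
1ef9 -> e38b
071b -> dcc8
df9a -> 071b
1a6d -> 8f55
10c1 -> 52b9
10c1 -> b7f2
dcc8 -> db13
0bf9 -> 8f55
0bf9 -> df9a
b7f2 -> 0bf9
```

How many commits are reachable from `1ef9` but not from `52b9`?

Reachable from 1ef9: {071b, 0bf9, 10c1, 1a6d, 1ef9, 52b9, 8f55, b7f2, db13, dcc8, df9a, e38b}.
Reachable from 52b9: {1a6d, 52b9, 8f55, db13, dcc8}.
In 1ef9's history but not 52b9's: {071b, 0bf9, 10c1, 1ef9, b7f2, df9a, e38b} — 7 commits.

7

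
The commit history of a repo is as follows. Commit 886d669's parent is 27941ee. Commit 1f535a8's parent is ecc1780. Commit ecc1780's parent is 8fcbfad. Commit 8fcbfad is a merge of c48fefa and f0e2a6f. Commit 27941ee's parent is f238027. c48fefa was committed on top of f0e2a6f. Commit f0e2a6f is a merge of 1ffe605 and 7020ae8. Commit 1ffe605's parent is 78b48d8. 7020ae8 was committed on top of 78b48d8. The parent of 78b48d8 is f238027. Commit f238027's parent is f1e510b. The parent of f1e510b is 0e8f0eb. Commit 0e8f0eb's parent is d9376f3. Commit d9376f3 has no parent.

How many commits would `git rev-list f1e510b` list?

Walking parent pointers from f1e510b: reachable set = {0e8f0eb, d9376f3, f1e510b}.
That is 3 commits.

3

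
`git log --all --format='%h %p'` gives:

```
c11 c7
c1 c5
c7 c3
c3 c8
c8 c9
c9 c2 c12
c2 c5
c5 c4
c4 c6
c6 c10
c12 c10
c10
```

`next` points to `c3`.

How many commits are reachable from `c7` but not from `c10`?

Reachable from c7: {c10, c12, c2, c3, c4, c5, c6, c7, c8, c9}.
Reachable from c10: {c10}.
In c7's history but not c10's: {c12, c2, c3, c4, c5, c6, c7, c8, c9} — 9 commits.

9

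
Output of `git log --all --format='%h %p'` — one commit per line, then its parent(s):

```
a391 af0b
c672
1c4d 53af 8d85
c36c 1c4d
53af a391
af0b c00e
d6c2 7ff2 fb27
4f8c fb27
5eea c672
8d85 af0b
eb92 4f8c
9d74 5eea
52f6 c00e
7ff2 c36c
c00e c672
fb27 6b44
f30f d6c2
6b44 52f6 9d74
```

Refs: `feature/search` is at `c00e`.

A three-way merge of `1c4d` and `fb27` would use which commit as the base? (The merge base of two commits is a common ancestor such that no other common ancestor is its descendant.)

c00e

Ancestors of 1c4d: {1c4d, 53af, 8d85, a391, af0b, c00e, c672}.
Ancestors of fb27: {52f6, 5eea, 6b44, 9d74, c00e, c672, fb27}.
Common ancestors: {c00e, c672}.
Among these, c00e is not an ancestor of any other common ancestor — it is the merge base.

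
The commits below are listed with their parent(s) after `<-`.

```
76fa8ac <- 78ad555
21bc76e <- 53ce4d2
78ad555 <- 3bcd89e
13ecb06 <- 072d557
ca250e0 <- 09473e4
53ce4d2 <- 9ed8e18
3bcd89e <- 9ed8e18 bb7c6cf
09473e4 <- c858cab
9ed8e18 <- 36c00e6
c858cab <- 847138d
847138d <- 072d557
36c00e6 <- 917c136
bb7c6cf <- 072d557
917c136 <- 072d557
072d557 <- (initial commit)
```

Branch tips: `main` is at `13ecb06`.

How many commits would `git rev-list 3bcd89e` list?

Walking parent pointers from 3bcd89e: reachable set = {072d557, 36c00e6, 3bcd89e, 917c136, 9ed8e18, bb7c6cf}.
That is 6 commits.

6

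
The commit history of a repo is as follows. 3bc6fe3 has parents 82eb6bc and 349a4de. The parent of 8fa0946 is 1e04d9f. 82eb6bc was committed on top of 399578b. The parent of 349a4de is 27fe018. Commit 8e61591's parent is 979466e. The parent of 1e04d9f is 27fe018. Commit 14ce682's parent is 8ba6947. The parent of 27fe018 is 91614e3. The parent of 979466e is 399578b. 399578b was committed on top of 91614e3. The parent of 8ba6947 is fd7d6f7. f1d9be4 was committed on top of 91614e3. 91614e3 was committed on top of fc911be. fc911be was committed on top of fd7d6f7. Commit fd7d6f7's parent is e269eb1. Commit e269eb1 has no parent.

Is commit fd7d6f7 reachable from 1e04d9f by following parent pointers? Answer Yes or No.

Yes

Ancestors of 1e04d9f (commits reachable by following parents): {1e04d9f, 27fe018, 91614e3, e269eb1, fc911be, fd7d6f7}.
fd7d6f7 is in that set, so it is an ancestor of 1e04d9f.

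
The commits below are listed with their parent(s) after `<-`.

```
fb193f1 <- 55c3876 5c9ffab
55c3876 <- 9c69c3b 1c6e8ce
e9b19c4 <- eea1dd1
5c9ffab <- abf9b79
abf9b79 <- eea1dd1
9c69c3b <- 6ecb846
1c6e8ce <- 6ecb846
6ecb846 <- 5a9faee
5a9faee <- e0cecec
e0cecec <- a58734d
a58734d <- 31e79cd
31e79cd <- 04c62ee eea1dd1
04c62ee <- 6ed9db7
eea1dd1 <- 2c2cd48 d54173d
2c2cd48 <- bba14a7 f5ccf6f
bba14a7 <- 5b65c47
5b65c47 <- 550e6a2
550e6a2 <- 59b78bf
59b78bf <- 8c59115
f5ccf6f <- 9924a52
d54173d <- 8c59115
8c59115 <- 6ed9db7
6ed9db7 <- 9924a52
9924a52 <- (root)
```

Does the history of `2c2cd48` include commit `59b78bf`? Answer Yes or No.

Ancestors of 2c2cd48 (commits reachable by following parents): {2c2cd48, 550e6a2, 59b78bf, 5b65c47, 6ed9db7, 8c59115, 9924a52, bba14a7, f5ccf6f}.
59b78bf is in that set, so it is an ancestor of 2c2cd48.

Yes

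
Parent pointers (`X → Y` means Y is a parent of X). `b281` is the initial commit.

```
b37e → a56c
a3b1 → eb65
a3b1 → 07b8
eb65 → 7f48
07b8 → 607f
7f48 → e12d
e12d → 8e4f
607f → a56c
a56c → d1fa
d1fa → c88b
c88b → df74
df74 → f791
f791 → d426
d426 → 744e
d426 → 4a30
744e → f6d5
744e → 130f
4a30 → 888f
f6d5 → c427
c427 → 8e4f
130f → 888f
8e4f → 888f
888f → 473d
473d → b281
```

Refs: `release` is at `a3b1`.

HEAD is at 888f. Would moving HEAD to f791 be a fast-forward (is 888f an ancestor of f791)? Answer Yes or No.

Yes

A fast-forward from 888f to f791 is possible iff 888f is an ancestor of f791.
Ancestors of f791: {130f, 473d, 4a30, 744e, 888f, 8e4f, b281, c427, d426, f6d5, f791}.
888f is among them, so fast-forward is possible.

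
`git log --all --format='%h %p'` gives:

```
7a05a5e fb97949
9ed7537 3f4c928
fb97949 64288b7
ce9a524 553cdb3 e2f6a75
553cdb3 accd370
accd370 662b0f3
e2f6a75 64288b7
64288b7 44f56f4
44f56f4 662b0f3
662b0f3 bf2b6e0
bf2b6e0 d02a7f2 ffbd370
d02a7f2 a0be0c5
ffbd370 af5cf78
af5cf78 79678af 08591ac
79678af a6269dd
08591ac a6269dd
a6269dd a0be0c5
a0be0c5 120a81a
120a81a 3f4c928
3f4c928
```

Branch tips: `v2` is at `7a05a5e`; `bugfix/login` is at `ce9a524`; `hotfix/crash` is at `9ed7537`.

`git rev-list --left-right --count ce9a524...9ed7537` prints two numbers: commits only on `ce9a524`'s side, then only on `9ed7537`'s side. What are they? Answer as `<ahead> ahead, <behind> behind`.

Reachable from ce9a524: {08591ac, 120a81a, 3f4c928, 44f56f4, 553cdb3, 64288b7, 662b0f3, 79678af, a0be0c5, a6269dd, accd370, af5cf78, bf2b6e0, ce9a524, d02a7f2, e2f6a75, ffbd370}.
Reachable from 9ed7537: {3f4c928, 9ed7537}.
Only in ce9a524's history (ahead): {08591ac, 120a81a, 44f56f4, 553cdb3, 64288b7, 662b0f3, 79678af, a0be0c5, a6269dd, accd370, af5cf78, bf2b6e0, ce9a524, d02a7f2, e2f6a75, ffbd370} — 16.
Only in 9ed7537's history (behind): {9ed7537} — 1.

16 ahead, 1 behind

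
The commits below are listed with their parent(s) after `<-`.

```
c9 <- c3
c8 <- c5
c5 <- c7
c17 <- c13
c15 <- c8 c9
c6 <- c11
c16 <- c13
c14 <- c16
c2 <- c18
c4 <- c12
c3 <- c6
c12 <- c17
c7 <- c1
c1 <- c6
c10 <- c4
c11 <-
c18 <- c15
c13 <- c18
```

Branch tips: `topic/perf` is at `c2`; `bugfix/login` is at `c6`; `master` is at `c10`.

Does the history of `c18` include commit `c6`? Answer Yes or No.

Yes

Ancestors of c18 (commits reachable by following parents): {c1, c11, c15, c18, c3, c5, c6, c7, c8, c9}.
c6 is in that set, so it is an ancestor of c18.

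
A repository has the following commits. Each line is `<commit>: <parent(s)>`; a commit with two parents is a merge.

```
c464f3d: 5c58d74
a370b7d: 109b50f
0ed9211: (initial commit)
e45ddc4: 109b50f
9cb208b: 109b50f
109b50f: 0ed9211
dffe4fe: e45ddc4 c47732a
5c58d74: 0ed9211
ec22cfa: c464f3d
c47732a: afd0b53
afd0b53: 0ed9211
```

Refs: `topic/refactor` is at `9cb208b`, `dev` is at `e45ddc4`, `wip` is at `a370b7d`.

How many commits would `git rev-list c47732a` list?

3

Walking parent pointers from c47732a: reachable set = {0ed9211, afd0b53, c47732a}.
That is 3 commits.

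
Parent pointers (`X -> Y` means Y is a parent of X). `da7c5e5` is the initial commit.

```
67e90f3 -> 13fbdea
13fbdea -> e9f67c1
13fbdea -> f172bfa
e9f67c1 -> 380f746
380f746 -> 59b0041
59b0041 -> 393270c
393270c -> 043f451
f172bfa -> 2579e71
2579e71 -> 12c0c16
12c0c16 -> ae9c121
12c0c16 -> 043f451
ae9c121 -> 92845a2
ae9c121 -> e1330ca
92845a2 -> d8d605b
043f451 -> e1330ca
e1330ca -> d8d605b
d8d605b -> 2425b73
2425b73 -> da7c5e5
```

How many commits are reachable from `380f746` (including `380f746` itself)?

8

Walking parent pointers from 380f746: reachable set = {043f451, 2425b73, 380f746, 393270c, 59b0041, d8d605b, da7c5e5, e1330ca}.
That is 8 commits.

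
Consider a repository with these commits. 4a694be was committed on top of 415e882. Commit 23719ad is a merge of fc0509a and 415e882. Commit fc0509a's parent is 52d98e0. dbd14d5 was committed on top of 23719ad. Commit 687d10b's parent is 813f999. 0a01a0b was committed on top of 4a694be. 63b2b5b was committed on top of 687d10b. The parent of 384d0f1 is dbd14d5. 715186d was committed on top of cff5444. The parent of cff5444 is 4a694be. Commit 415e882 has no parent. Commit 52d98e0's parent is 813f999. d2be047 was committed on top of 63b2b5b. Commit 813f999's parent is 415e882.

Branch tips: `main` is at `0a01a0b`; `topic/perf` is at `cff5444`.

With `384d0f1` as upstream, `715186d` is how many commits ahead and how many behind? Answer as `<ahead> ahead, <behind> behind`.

3 ahead, 6 behind

Reachable from 715186d: {415e882, 4a694be, 715186d, cff5444}.
Reachable from 384d0f1: {23719ad, 384d0f1, 415e882, 52d98e0, 813f999, dbd14d5, fc0509a}.
Only in 715186d's history (ahead): {4a694be, 715186d, cff5444} — 3.
Only in 384d0f1's history (behind): {23719ad, 384d0f1, 52d98e0, 813f999, dbd14d5, fc0509a} — 6.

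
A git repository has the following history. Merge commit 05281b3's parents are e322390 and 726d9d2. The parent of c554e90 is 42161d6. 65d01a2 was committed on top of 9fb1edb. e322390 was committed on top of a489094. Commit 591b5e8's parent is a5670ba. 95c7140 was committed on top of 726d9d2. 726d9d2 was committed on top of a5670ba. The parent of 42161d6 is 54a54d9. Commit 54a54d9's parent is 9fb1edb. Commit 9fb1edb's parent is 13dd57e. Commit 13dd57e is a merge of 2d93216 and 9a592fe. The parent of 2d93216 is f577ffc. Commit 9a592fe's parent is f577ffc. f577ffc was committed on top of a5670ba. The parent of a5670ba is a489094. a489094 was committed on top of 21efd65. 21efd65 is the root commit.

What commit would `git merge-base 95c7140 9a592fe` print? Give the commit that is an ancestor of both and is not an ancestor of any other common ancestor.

a5670ba

Ancestors of 95c7140: {21efd65, 726d9d2, 95c7140, a489094, a5670ba}.
Ancestors of 9a592fe: {21efd65, 9a592fe, a489094, a5670ba, f577ffc}.
Common ancestors: {21efd65, a489094, a5670ba}.
Among these, a5670ba is not an ancestor of any other common ancestor — it is the merge base.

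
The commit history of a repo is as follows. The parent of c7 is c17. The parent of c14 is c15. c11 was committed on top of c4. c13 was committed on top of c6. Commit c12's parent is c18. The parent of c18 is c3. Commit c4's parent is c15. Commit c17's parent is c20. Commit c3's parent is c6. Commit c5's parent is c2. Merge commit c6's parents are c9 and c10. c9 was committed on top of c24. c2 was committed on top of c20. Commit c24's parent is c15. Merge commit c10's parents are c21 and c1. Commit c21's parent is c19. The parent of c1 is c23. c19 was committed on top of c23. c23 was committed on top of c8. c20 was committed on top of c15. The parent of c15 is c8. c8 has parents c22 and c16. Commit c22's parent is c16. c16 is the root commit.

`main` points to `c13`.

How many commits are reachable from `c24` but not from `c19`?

2

Reachable from c24: {c15, c16, c22, c24, c8}.
Reachable from c19: {c16, c19, c22, c23, c8}.
In c24's history but not c19's: {c15, c24} — 2 commits.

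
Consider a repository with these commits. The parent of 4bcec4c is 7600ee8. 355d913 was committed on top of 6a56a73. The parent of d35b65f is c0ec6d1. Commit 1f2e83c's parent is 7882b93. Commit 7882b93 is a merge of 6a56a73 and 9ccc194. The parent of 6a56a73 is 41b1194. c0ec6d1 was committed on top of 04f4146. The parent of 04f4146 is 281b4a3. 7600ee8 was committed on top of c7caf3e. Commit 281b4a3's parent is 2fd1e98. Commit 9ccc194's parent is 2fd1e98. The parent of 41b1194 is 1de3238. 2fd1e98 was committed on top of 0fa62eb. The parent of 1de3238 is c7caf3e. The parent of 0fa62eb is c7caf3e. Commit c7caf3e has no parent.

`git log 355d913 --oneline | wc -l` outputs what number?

Walking parent pointers from 355d913: reachable set = {1de3238, 355d913, 41b1194, 6a56a73, c7caf3e}.
That is 5 commits.

5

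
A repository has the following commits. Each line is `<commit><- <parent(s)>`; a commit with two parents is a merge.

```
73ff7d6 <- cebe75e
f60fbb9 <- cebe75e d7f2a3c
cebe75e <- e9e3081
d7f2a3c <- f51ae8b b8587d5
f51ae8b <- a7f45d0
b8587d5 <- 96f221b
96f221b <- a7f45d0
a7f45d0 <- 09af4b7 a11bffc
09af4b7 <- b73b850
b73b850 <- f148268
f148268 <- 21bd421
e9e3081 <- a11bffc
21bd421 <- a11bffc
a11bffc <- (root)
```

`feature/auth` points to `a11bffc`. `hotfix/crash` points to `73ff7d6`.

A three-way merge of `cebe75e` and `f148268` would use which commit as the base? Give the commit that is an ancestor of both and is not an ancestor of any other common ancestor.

Ancestors of cebe75e: {a11bffc, cebe75e, e9e3081}.
Ancestors of f148268: {21bd421, a11bffc, f148268}.
Common ancestors: {a11bffc}.
The only common ancestor is a11bffc, so it is the merge base.

a11bffc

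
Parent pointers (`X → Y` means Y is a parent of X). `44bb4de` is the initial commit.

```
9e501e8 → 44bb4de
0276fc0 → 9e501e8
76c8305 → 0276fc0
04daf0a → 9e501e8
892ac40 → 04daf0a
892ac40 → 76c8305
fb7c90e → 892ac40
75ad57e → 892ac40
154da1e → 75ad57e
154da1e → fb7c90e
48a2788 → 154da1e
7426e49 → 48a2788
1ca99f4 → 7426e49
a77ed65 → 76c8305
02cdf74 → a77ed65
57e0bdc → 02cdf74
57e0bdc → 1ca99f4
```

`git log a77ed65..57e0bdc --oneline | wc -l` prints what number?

10

Reachable from 57e0bdc: {0276fc0, 02cdf74, 04daf0a, 154da1e, 1ca99f4, 44bb4de, 48a2788, 57e0bdc, 7426e49, 75ad57e, 76c8305, 892ac40, 9e501e8, a77ed65, fb7c90e}.
Reachable from a77ed65: {0276fc0, 44bb4de, 76c8305, 9e501e8, a77ed65}.
In 57e0bdc's history but not a77ed65's: {02cdf74, 04daf0a, 154da1e, 1ca99f4, 48a2788, 57e0bdc, 7426e49, 75ad57e, 892ac40, fb7c90e} — 10 commits.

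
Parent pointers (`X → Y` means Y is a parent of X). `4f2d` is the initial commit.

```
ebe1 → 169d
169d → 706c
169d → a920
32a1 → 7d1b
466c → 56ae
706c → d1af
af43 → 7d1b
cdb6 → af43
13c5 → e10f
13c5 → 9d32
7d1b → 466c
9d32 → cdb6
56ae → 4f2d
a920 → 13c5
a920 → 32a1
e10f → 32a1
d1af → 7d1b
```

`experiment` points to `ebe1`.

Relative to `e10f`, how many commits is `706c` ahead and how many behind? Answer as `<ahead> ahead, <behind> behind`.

2 ahead, 2 behind

Reachable from 706c: {466c, 4f2d, 56ae, 706c, 7d1b, d1af}.
Reachable from e10f: {32a1, 466c, 4f2d, 56ae, 7d1b, e10f}.
Only in 706c's history (ahead): {706c, d1af} — 2.
Only in e10f's history (behind): {32a1, e10f} — 2.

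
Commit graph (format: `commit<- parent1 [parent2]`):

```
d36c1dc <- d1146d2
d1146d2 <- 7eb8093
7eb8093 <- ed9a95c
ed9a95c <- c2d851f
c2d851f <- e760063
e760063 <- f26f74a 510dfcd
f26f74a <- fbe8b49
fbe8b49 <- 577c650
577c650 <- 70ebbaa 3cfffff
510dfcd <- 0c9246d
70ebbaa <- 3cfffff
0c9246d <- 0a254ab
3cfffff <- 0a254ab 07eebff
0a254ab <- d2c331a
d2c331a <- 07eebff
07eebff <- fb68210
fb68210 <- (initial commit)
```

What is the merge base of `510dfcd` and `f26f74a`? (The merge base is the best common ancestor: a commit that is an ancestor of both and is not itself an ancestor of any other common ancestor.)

0a254ab

Ancestors of 510dfcd: {07eebff, 0a254ab, 0c9246d, 510dfcd, d2c331a, fb68210}.
Ancestors of f26f74a: {07eebff, 0a254ab, 3cfffff, 577c650, 70ebbaa, d2c331a, f26f74a, fb68210, fbe8b49}.
Common ancestors: {07eebff, 0a254ab, d2c331a, fb68210}.
Among these, 0a254ab is not an ancestor of any other common ancestor — it is the merge base.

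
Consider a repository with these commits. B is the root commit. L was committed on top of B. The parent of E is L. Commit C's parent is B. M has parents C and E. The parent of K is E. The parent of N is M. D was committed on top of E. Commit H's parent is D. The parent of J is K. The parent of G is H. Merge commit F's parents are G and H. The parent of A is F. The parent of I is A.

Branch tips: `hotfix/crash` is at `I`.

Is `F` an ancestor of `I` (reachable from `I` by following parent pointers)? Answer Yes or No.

Ancestors of I (commits reachable by following parents): {A, B, D, E, F, G, H, I, L}.
F is in that set, so it is an ancestor of I.

Yes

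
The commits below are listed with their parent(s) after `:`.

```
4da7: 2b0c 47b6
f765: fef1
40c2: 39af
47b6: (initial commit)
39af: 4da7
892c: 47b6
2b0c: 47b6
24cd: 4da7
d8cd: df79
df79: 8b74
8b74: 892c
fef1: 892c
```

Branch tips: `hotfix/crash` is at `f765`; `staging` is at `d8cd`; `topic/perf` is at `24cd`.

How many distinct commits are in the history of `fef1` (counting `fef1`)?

3

Walking parent pointers from fef1: reachable set = {47b6, 892c, fef1}.
That is 3 commits.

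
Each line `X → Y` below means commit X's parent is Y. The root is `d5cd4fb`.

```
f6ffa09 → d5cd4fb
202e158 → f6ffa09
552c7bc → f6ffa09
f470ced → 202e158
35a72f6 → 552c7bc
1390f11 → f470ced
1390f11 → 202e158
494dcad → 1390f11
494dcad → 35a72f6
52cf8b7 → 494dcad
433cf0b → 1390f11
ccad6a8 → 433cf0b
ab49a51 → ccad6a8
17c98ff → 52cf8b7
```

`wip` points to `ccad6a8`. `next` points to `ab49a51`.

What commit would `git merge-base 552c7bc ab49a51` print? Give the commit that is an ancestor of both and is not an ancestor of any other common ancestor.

f6ffa09

Ancestors of 552c7bc: {552c7bc, d5cd4fb, f6ffa09}.
Ancestors of ab49a51: {1390f11, 202e158, 433cf0b, ab49a51, ccad6a8, d5cd4fb, f470ced, f6ffa09}.
Common ancestors: {d5cd4fb, f6ffa09}.
Among these, f6ffa09 is not an ancestor of any other common ancestor — it is the merge base.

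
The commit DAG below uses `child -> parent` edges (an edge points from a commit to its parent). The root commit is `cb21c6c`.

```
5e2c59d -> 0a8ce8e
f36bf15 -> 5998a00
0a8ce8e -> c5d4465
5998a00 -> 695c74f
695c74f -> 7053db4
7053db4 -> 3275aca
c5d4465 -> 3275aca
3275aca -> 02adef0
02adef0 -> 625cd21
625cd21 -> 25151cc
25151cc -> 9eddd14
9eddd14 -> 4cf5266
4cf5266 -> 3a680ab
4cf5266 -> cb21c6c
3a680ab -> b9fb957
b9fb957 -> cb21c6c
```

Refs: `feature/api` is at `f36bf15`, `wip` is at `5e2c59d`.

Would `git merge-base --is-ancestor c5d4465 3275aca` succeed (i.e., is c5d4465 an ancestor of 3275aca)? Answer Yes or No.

No

Ancestors of 3275aca: {02adef0, 25151cc, 3275aca, 3a680ab, 4cf5266, 625cd21, 9eddd14, b9fb957, cb21c6c}.
c5d4465 is not in that set, so it is not an ancestor of 3275aca.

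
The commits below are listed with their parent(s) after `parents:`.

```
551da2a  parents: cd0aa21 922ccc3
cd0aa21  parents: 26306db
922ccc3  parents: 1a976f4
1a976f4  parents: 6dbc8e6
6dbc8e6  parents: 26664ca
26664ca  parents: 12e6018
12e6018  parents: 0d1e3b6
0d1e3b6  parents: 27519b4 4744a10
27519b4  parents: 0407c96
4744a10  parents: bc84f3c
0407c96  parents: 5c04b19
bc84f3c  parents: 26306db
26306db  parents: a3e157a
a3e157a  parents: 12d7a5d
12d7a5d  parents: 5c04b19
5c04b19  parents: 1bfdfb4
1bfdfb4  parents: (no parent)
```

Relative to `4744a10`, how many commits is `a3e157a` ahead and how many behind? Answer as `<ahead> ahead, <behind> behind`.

0 ahead, 3 behind

Reachable from a3e157a: {12d7a5d, 1bfdfb4, 5c04b19, a3e157a}.
Reachable from 4744a10: {12d7a5d, 1bfdfb4, 26306db, 4744a10, 5c04b19, a3e157a, bc84f3c}.
Only in a3e157a's history (ahead): {} — 0.
Only in 4744a10's history (behind): {26306db, 4744a10, bc84f3c} — 3.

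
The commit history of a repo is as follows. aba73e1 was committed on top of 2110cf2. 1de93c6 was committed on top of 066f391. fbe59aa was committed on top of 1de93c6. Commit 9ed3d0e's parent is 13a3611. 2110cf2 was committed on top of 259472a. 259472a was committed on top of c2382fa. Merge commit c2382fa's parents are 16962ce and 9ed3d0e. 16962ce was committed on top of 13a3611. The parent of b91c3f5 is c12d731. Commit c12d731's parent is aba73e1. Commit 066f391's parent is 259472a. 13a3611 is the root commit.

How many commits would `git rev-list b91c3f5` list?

9

Walking parent pointers from b91c3f5: reachable set = {13a3611, 16962ce, 2110cf2, 259472a, 9ed3d0e, aba73e1, b91c3f5, c12d731, c2382fa}.
That is 9 commits.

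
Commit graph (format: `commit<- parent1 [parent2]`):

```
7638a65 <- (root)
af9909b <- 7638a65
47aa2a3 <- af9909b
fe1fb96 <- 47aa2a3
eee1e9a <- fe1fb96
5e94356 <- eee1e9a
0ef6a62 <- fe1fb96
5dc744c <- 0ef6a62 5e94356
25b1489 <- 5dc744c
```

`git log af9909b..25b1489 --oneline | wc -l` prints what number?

Reachable from 25b1489: {0ef6a62, 25b1489, 47aa2a3, 5dc744c, 5e94356, 7638a65, af9909b, eee1e9a, fe1fb96}.
Reachable from af9909b: {7638a65, af9909b}.
In 25b1489's history but not af9909b's: {0ef6a62, 25b1489, 47aa2a3, 5dc744c, 5e94356, eee1e9a, fe1fb96} — 7 commits.

7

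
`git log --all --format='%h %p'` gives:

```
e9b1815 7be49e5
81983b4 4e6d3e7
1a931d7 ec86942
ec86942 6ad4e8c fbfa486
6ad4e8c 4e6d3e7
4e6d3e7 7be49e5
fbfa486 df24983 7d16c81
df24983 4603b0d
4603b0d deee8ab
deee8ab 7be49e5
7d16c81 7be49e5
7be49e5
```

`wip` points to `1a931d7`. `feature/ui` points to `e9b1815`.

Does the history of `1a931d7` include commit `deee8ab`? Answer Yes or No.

Yes

Ancestors of 1a931d7 (commits reachable by following parents): {1a931d7, 4603b0d, 4e6d3e7, 6ad4e8c, 7be49e5, 7d16c81, deee8ab, df24983, ec86942, fbfa486}.
deee8ab is in that set, so it is an ancestor of 1a931d7.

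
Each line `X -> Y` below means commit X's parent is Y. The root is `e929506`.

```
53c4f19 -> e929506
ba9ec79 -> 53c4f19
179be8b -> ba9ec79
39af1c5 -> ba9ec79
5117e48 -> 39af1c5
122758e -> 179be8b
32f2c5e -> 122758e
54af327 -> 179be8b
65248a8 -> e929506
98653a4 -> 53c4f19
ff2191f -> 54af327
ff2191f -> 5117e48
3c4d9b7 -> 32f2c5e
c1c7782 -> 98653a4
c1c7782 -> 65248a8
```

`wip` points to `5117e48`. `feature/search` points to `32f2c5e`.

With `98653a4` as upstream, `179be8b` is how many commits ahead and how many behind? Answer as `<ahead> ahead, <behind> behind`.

Reachable from 179be8b: {179be8b, 53c4f19, ba9ec79, e929506}.
Reachable from 98653a4: {53c4f19, 98653a4, e929506}.
Only in 179be8b's history (ahead): {179be8b, ba9ec79} — 2.
Only in 98653a4's history (behind): {98653a4} — 1.

2 ahead, 1 behind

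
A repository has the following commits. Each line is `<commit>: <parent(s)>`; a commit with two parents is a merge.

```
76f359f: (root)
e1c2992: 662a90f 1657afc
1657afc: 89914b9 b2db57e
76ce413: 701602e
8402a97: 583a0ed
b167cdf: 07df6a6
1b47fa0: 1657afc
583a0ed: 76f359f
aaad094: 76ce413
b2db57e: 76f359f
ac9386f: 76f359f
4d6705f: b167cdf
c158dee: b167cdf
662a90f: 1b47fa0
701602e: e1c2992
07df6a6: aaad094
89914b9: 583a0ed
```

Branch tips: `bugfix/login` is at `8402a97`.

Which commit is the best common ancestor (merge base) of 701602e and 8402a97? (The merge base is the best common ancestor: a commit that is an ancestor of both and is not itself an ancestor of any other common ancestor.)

583a0ed

Ancestors of 701602e: {1657afc, 1b47fa0, 583a0ed, 662a90f, 701602e, 76f359f, 89914b9, b2db57e, e1c2992}.
Ancestors of 8402a97: {583a0ed, 76f359f, 8402a97}.
Common ancestors: {583a0ed, 76f359f}.
Among these, 583a0ed is not an ancestor of any other common ancestor — it is the merge base.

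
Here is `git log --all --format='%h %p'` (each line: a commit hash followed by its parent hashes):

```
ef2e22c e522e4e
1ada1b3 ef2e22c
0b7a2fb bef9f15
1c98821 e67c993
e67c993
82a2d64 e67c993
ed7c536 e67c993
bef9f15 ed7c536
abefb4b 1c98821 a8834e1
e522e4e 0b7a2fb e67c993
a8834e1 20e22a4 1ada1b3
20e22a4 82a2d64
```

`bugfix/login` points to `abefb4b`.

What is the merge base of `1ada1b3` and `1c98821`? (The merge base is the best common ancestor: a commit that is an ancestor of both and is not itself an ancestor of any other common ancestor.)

Ancestors of 1ada1b3: {0b7a2fb, 1ada1b3, bef9f15, e522e4e, e67c993, ed7c536, ef2e22c}.
Ancestors of 1c98821: {1c98821, e67c993}.
Common ancestors: {e67c993}.
The only common ancestor is e67c993, so it is the merge base.

e67c993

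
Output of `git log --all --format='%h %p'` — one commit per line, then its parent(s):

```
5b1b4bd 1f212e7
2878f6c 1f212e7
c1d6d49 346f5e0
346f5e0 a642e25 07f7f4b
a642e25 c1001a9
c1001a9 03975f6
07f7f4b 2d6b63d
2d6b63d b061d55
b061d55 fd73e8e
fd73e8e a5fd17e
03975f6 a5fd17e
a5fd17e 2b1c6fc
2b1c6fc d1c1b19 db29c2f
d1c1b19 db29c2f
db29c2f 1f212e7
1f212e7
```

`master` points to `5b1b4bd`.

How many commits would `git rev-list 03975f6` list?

6

Walking parent pointers from 03975f6: reachable set = {03975f6, 1f212e7, 2b1c6fc, a5fd17e, d1c1b19, db29c2f}.
That is 6 commits.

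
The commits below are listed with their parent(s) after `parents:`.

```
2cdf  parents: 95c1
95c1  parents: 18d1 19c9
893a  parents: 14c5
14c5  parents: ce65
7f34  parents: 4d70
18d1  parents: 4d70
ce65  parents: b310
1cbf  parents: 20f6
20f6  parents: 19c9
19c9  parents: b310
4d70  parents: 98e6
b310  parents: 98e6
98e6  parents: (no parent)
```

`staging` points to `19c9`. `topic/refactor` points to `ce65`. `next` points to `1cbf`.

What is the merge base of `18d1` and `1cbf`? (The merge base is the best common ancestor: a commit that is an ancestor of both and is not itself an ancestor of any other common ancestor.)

98e6

Ancestors of 18d1: {18d1, 4d70, 98e6}.
Ancestors of 1cbf: {19c9, 1cbf, 20f6, 98e6, b310}.
Common ancestors: {98e6}.
The only common ancestor is 98e6, so it is the merge base.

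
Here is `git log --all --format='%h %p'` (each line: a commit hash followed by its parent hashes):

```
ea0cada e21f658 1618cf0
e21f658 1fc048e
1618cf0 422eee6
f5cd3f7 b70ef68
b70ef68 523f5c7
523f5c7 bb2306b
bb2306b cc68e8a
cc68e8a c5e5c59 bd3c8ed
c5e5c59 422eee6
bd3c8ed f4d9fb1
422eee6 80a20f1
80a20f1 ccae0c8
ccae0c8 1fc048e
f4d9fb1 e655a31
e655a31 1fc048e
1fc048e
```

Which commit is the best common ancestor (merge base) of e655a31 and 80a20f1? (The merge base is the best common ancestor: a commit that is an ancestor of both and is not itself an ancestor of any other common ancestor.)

Ancestors of e655a31: {1fc048e, e655a31}.
Ancestors of 80a20f1: {1fc048e, 80a20f1, ccae0c8}.
Common ancestors: {1fc048e}.
The only common ancestor is 1fc048e, so it is the merge base.

1fc048e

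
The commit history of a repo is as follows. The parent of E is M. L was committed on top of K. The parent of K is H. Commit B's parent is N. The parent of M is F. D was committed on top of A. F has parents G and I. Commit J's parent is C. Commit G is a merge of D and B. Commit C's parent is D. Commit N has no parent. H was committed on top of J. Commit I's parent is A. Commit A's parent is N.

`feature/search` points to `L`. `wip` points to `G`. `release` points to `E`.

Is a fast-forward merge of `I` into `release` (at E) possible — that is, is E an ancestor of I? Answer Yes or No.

No

A fast-forward from E to I is possible iff E is an ancestor of I.
Ancestors of I: {A, I, N}.
E is not among them, so fast-forward is not possible.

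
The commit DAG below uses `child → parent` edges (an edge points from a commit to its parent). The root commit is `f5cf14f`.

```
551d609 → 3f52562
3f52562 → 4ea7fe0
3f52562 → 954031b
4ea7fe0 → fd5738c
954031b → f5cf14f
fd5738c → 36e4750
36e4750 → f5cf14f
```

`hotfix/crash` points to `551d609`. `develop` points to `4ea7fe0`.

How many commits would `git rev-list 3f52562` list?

Walking parent pointers from 3f52562: reachable set = {36e4750, 3f52562, 4ea7fe0, 954031b, f5cf14f, fd5738c}.
That is 6 commits.

6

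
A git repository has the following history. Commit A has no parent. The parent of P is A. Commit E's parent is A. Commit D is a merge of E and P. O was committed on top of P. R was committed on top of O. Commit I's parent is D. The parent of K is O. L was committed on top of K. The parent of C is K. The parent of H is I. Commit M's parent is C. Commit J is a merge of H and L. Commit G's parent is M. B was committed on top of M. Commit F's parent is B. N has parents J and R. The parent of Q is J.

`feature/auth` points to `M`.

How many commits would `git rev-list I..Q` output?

Reachable from Q: {A, D, E, H, I, J, K, L, O, P, Q}.
Reachable from I: {A, D, E, I, P}.
In Q's history but not I's: {H, J, K, L, O, Q} — 6 commits.

6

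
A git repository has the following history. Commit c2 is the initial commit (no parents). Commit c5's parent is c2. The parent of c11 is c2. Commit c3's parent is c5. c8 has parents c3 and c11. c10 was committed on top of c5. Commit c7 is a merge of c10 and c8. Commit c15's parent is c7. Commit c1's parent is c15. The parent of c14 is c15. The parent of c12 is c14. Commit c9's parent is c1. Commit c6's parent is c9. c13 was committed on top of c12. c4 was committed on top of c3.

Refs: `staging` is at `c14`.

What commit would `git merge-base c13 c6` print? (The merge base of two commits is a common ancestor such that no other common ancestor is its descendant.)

Ancestors of c13: {c10, c11, c12, c13, c14, c15, c2, c3, c5, c7, c8}.
Ancestors of c6: {c1, c10, c11, c15, c2, c3, c5, c6, c7, c8, c9}.
Common ancestors: {c10, c11, c15, c2, c3, c5, c7, c8}.
Among these, c15 is not an ancestor of any other common ancestor — it is the merge base.

c15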